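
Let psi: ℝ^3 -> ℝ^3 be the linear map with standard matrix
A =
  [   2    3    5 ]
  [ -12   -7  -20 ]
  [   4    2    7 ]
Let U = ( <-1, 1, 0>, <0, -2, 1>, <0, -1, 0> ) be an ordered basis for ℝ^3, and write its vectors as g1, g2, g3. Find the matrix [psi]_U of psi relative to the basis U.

[[-1, 1, 3], [-2, 3, -2], [-2, 1, 0]]

The j-th column of [psi]_U is [psi(gj)]_U.
psi(g1) = A g1 = <1, 5, -2> = -g1 - 2g2 - 2g3, so column 1 is <-1, -2, -2>.
Repeating for g2, g3 and assembling the columns gives [[-1, 1, 3], [-2, 3, -2], [-2, 1, 0]].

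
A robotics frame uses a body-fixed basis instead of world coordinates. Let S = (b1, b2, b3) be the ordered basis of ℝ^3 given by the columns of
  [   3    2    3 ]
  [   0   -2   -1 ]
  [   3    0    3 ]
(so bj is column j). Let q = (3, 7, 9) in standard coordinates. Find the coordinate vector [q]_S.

[q]_S is the unique c with M c = q, where M has columns b1, ..., b3.
Row-reducing the augmented matrix [M | q] gives c = (4, -3, -1).
Check: 4b1 - 3b2 - b3 = (3, 7, 9).

(4, -3, -1)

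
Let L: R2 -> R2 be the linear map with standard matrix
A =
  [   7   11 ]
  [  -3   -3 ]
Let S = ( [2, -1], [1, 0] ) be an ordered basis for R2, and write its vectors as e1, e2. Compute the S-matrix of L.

The j-th column of [L]_S is [L(ej)]_S.
L(e1) = A e1 = [3, -3] = 3e1 - 3e2, so column 1 is [3, -3].
Repeating for e2 and assembling the columns gives [[3, 3], [-3, 1]].

[[3, 3], [-3, 1]]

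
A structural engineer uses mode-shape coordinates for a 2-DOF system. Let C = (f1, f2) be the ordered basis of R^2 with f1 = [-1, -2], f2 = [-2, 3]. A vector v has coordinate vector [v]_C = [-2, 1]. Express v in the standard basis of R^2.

[0, 7]

The coordinates say v = -2f1 + f2; adding the scaled basis vectors gives [0, 7].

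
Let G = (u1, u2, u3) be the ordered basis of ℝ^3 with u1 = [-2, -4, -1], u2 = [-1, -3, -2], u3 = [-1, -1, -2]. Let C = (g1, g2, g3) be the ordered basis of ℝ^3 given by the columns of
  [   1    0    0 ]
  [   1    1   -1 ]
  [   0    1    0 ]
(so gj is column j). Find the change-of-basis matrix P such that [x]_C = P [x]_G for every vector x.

[[-2, -1, -1], [-1, -2, -2], [1, 0, -2]]

Let M have columns uj and N have columns gj. Then for every x, N [x]_C = x = M [x]_G, so P = N^(-1) M.
Since det N = 1, N^(-1) has integer entries; multiplying gives P = [[-2, -1, -1], [-1, -2, -2], [1, 0, -2]].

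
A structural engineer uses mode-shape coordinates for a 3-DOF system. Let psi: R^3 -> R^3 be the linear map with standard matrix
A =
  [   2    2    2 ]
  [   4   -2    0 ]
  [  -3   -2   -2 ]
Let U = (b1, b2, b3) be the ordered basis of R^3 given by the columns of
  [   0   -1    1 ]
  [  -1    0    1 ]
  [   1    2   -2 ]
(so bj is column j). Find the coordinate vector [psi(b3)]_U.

<-1, 1, 1>

Column 3 of [psi]_U is the U-coordinate vector of psi(b3).
In standard coordinates psi(b3) = A b3 = <0, 2, -1>.
Converting to U: <0, 2, -1> = -b1 + b2 + b3, so the coordinate vector is <-1, 1, 1>.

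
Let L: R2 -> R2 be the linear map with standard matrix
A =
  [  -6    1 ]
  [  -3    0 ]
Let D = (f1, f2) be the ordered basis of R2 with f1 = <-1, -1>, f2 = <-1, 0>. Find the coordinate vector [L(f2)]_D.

<-3, -3>

Compute L(f2) = A f2 = <6, 3> in standard coordinates.
Then write this in D-coordinates: solve for y in y_1 f1 + y_2 f2 = <6, 3>.
This gives y = <-3, -3>, which is column 2 of [L]_D.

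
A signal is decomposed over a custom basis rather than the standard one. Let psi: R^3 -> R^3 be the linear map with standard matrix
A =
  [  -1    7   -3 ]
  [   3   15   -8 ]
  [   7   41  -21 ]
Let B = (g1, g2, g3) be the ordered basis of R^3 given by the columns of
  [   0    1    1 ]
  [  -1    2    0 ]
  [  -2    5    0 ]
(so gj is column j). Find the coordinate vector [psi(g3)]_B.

Column 3 of [psi]_B is the B-coordinate vector of psi(g3).
In standard coordinates psi(g3) = A g3 = <-1, 3, 7>.
Converting to B: <-1, 3, 7> = -g1 + g2 - 2g3, so the coordinate vector is <-1, 1, -2>.

<-1, 1, -2>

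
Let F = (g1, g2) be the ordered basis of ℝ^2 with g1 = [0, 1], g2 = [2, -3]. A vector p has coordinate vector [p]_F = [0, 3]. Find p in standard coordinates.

[6, -9]

The coordinates say p = 0·g1 + 3g2; adding the scaled basis vectors gives [6, -9].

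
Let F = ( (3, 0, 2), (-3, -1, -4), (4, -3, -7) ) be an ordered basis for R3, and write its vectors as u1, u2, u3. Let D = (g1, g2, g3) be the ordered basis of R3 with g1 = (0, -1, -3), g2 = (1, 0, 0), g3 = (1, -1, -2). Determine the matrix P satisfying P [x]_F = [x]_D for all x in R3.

Let M have columns uj and N have columns gj. Then for every x, N [x]_D = x = M [x]_F, so P = N^(-1) M.
Since det N = 1, N^(-1) has integer entries; multiplying gives P = [[-2, 2, 1], [1, -2, 2], [2, -1, 2]].

[[-2, 2, 1], [1, -2, 2], [2, -1, 2]]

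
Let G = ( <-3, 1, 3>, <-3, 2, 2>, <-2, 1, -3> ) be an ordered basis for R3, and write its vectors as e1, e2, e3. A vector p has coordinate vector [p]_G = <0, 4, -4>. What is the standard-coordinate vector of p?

By definition p = 0·e1 + 4e2 - 4e3.
Summing componentwise gives <-4, 4, 20>.

<-4, 4, 20>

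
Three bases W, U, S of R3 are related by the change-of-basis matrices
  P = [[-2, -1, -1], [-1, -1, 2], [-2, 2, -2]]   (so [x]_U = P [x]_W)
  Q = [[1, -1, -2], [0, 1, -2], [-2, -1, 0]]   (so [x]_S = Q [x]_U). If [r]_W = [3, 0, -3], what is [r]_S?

First [r]_U = P [r]_W = [-3, -9, 0].
Then [r]_S = Q [r]_U = [6, -9, 15].

[6, -9, 15]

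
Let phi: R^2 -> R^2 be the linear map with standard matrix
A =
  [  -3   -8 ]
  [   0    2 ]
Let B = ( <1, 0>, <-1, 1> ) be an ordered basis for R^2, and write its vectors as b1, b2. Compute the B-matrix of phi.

[[-3, -3], [0, 2]]

With P the matrix whose columns are b1, b2, [phi]_B = P^(-1) A P.
Column by column: phi(b1) = A b1 = <-3, 0>; its B-coordinates <-3, 0> give column 1.
Continuing for each basis vector yields [phi]_B = [[-3, -3], [0, 2]].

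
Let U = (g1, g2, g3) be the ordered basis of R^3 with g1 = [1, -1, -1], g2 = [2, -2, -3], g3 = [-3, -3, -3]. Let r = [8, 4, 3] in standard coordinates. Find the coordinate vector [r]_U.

[r]_U is the unique c with M c = r, where M has columns g1, ..., g3.
Gaussian elimination on [M | r] yields c = (0, 1, -2).
Check: 0·g1 + g2 - 2g3 = [8, 4, 3].

[0, 1, -2]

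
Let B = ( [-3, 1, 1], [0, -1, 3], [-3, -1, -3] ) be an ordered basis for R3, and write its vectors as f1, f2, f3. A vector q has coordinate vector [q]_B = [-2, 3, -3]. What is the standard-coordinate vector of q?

The coordinates say q = -2f1 + 3f2 - 3f3; adding the scaled basis vectors gives [15, -2, 16].

[15, -2, 16]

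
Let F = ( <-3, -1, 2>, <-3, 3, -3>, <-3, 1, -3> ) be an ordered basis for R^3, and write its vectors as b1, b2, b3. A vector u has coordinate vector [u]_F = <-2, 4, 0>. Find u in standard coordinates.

<-6, 14, -16>

u = M [u]_F, where M has columns b1, ..., b3.
Carrying out the matrix-vector product, u = <-6, 14, -16>.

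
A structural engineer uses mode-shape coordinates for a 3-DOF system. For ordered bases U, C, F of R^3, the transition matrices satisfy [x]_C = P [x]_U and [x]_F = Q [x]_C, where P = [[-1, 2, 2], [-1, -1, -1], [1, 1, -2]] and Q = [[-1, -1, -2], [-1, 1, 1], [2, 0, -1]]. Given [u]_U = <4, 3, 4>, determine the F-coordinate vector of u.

<3, -22, 21>

Apply P to get C-coordinates <10, -11, -1>, then Q to get F-coordinates.
The result is [u]_F = <3, -22, 21>.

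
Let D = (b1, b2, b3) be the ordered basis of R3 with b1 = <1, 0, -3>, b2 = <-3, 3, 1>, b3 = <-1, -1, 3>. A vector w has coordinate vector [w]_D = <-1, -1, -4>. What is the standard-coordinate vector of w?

<6, 1, -10>

By definition w = -b1 - b2 - 4b3.
Summing componentwise gives <6, 1, -10>.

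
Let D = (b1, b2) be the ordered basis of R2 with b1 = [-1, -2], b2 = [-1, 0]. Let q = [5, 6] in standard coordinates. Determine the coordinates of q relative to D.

[-3, -2]

[q]_D is the unique c with M c = q, where M has columns b1, b2.
System: -c_1 - c_2 = 5, -2c_1 + 0c_2 = 6; solving gives c_1 = -3, c_2 = -2.
Check: -3b1 - 2b2 = [5, 6].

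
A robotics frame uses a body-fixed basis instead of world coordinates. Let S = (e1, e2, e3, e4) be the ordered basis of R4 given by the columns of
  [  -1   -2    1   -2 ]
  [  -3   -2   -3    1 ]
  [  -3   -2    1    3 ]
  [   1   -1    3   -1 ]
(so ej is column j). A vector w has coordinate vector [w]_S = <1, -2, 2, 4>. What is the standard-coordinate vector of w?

The coordinates say w = e1 - 2e2 + 2e3 + 4e4; adding the scaled basis vectors gives <-3, -1, 15, 5>.

<-3, -1, 15, 5>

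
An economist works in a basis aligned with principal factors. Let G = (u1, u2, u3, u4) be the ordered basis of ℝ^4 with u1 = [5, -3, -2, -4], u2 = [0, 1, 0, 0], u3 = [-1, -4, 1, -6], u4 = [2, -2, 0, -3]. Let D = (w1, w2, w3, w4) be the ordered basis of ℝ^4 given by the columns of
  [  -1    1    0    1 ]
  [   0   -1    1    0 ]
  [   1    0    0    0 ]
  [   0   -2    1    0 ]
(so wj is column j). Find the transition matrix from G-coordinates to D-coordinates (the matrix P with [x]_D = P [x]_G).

Take x = uj: its G-coordinates are the j-th standard unit vector, so P e_j — column j of P — equals [uj]_D.
u1 = -2w1 + w2 - 2w3 + 2w4, giving column 1 = [-2, 1, -2, 2]; repeating for each j gives P = [[-2, 0, 1, 0], [1, 1, 2, 1], [-2, 2, -2, -1], [2, -1, -2, 1]].

[[-2, 0, 1, 0], [1, 1, 2, 1], [-2, 2, -2, -1], [2, -1, -2, 1]]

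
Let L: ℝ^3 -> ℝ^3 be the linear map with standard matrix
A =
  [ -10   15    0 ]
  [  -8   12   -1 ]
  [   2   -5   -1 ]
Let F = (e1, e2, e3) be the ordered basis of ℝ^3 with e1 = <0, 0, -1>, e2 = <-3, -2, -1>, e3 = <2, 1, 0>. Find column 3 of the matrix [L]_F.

<-2, 3, 2>

Compute L(e3) = A e3 = <-5, -4, -1> in standard coordinates.
Then write this in F-coordinates: solve for y in y_1 e1 + ... + y_3 e3 = <-5, -4, -1>.
This gives y = <-2, 3, 2>, which is column 3 of [L]_F.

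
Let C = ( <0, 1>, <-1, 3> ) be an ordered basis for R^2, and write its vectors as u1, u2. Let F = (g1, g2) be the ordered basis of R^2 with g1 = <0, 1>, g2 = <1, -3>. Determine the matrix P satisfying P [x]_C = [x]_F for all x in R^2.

[[1, 0], [0, -1]]

Let M have columns uj and N have columns gj. Then for every x, N [x]_F = x = M [x]_C, so P = N^(-1) M.
Since det N = -1, N^(-1) has integer entries; multiplying gives P = [[1, 0], [0, -1]].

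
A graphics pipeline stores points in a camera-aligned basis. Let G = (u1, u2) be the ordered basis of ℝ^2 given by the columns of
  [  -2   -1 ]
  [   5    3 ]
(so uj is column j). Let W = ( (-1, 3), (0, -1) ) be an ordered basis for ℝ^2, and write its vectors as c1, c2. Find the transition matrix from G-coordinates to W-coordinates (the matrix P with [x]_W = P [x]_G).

Let M have columns uj and N have columns cj. Then for every x, N [x]_W = x = M [x]_G, so P = N^(-1) M.
Since det N = 1, N^(-1) has integer entries; multiplying gives P = [[2, 1], [1, 0]].

[[2, 1], [1, 0]]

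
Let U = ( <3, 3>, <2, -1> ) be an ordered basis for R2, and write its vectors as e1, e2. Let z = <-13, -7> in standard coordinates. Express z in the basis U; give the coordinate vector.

<-3, -2>

[z]_U is the unique c with M c = z, where M has columns e1, e2.
System: 3c_1 + 2c_2 = -13, 3c_1 - c_2 = -7; solving gives c_1 = -3, c_2 = -2.
Check: -3e1 - 2e2 = <-13, -7>.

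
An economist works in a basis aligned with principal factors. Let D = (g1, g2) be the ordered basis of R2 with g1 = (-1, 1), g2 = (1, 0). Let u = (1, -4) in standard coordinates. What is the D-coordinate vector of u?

Write u = c_1 g1 + c_2 g2 and solve for the c_i.
System: -c_1 + c_2 = 1, c_1 + 0c_2 = -4; solving gives c_1 = -4, c_2 = -3.
Check: -4g1 - 3g2 = (1, -4).

(-4, -3)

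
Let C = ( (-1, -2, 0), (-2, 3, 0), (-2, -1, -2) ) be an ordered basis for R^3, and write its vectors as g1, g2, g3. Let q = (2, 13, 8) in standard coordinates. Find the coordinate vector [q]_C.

(0, 3, -4)

Write q = c_1 g1 + ... + c_3 g3 and solve for the c_i.
Solving this 3x3 system gives c = (0, 3, -4).
Check: 0·g1 + 3g2 - 4g3 = (2, 13, 8).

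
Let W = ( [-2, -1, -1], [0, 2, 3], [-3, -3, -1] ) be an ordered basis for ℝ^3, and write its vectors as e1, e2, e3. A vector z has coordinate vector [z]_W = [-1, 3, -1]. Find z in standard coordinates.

[5, 10, 11]

By definition z = -e1 + 3e2 - e3.
Summing componentwise gives [5, 10, 11].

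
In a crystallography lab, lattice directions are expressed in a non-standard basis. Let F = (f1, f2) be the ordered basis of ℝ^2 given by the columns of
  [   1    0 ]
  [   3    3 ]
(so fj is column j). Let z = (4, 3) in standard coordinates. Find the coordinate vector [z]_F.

(4, -3)

[z]_F is the unique c with M c = z, where M has columns f1, f2.
System: c_1 + 0c_2 = 4, 3c_1 + 3c_2 = 3; solving gives c_1 = 4, c_2 = -3.
Check: 4f1 - 3f2 = (4, 3).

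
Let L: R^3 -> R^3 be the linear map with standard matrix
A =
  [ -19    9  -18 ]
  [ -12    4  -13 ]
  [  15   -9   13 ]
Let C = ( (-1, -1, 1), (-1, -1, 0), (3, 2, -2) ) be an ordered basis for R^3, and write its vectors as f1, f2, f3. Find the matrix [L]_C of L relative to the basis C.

With P the matrix whose columns are f1, ..., f3, [L]_C = P^(-1) A P.
Column by column: L(f1) = A f1 = (-8, -5, 7); its C-coordinates (1, -2, -3) give column 1.
Continuing for each basis vector yields [L]_C = [[1, -2, -1], [-2, -2, 1], [-3, 2, -1]].

[[1, -2, -1], [-2, -2, 1], [-3, 2, -1]]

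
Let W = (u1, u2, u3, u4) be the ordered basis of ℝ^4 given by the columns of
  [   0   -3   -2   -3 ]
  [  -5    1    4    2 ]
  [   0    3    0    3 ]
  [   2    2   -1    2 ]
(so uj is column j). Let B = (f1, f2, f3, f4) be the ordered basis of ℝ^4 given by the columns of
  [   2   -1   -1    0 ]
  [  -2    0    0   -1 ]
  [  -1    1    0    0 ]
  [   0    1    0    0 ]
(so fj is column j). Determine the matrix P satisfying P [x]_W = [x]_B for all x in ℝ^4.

Column j of P is [uj]_B, since P maps W-coordinates to B-coordinates.
Expressing u1 in B: u1 = 2f1 + 2f2 + 2f3 + f4, so column 1 of P is (2, 2, 2, 1).
Doing the same for each uj gives P = [[2, -1, -1, -1], [2, 2, -1, 2], [2, -1, 1, -1], [1, 1, -2, 0]].

[[2, -1, -1, -1], [2, 2, -1, 2], [2, -1, 1, -1], [1, 1, -2, 0]]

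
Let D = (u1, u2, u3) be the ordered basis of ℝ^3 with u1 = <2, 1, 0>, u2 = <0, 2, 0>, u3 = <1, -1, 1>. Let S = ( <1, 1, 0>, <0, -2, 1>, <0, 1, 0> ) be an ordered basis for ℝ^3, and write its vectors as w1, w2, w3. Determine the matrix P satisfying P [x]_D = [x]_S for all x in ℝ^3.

Take x = uj: its D-coordinates are the j-th standard unit vector, so P e_j — column j of P — equals [uj]_S.
u1 = 2w1 + 0·w2 - w3, giving column 1 = <2, 0, -1>; repeating for each j gives P = [[2, 0, 1], [0, 0, 1], [-1, 2, 0]].

[[2, 0, 1], [0, 0, 1], [-1, 2, 0]]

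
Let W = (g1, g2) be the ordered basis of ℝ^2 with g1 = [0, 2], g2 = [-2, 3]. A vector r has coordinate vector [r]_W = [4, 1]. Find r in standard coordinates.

The coordinates say r = 4g1 + g2; adding the scaled basis vectors gives [-2, 11].

[-2, 11]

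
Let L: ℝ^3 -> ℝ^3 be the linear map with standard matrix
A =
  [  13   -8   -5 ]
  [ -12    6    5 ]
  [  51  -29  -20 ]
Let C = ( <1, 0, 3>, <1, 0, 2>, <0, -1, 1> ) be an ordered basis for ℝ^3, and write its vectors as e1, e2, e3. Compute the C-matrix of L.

[[-2, 3, 2], [0, 0, 1], [-3, 2, 1]]

The j-th column of [L]_C is [L(ej)]_C.
L(e1) = A e1 = <-2, 3, -9> = -2e1 + 0·e2 - 3e3, so column 1 is <-2, 0, -3>.
Repeating for e2, e3 and assembling the columns gives [[-2, 3, 2], [0, 0, 1], [-3, 2, 1]].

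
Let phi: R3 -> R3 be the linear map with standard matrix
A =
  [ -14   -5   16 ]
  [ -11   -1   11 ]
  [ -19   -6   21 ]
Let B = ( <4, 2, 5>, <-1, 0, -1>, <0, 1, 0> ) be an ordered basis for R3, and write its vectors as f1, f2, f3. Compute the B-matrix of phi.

Let P have columns f1, ..., f3. Then [phi]_B = P^(-1) A P.
Here det P = -1, so P^(-1) is integer; computing A P first and then P^(-1)(A P) gives [[3, 0, -1], [-2, 2, 1], [3, 0, 1]].

[[3, 0, -1], [-2, 2, 1], [3, 0, 1]]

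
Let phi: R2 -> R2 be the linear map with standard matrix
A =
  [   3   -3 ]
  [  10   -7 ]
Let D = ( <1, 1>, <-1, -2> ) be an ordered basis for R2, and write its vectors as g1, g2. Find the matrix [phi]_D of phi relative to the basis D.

[[-3, 2], [-3, -1]]

Let P have columns g1, g2. Then [phi]_D = P^(-1) A P.
Here det P = -1, so P^(-1) is integer; computing A P first and then P^(-1)(A P) gives [[-3, 2], [-3, -1]].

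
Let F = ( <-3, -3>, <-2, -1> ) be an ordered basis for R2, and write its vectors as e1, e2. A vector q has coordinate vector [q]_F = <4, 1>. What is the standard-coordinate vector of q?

<-14, -13>

By definition q = 4e1 + e2.
Summing componentwise gives <-14, -13>.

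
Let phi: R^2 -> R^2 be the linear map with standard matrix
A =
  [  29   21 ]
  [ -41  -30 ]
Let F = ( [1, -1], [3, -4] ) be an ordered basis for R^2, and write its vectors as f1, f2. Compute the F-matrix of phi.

[[-1, 3], [3, 0]]

The j-th column of [phi]_F is [phi(fj)]_F.
phi(f1) = A f1 = [8, -11] = -f1 + 3f2, so column 1 is [-1, 3].
Repeating for f2 and assembling the columns gives [[-1, 3], [3, 0]].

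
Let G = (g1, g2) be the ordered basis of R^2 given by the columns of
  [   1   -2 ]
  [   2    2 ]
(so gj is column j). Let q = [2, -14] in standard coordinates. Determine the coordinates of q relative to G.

[-4, -3]

[q]_G is the unique c with M c = q, where M has columns g1, g2.
System: c_1 - 2c_2 = 2, 2c_1 + 2c_2 = -14; solving gives c_1 = -4, c_2 = -3.
Check: -4g1 - 3g2 = [2, -14].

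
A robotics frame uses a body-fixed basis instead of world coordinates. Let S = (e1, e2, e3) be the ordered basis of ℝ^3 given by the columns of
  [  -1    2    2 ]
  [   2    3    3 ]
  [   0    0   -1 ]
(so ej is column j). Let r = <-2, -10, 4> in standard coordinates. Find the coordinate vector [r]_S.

<-2, 2, -4>

Write r = c_1 e1 + ... + c_3 e3 and solve for the c_i.
Row-reducing the augmented matrix [M | r] gives c = (-2, 2, -4).
Check: -2e1 + 2e2 - 4e3 = <-2, -10, 4>.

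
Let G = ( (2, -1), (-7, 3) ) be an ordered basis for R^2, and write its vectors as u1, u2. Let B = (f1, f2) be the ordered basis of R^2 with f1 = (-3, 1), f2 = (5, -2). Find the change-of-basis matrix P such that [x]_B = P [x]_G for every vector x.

[[1, -1], [1, -2]]

Column j of P is [uj]_B, since P maps G-coordinates to B-coordinates.
Expressing u1 in B: u1 = f1 + f2, so column 1 of P is (1, 1).
Doing the same for each uj gives P = [[1, -1], [1, -2]].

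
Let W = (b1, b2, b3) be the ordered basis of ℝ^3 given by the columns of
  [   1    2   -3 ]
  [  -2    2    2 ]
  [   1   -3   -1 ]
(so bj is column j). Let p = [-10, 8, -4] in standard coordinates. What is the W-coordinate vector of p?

[-1, 0, 3]

[p]_W is the unique c with M c = p, where M has columns b1, ..., b3.
Row-reducing the augmented matrix [M | p] gives c = (-1, 0, 3).
Check: -b1 + 0·b2 + 3b3 = [-10, 8, -4].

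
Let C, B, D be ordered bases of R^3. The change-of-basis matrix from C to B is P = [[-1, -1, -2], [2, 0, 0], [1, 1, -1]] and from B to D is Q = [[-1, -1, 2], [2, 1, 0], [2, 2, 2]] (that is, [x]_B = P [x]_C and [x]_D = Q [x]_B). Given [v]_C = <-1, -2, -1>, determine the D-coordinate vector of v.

<-7, 8, 2>

First [v]_B = P [v]_C = <5, -2, -2>.
Then [v]_D = Q [v]_B = <-7, 8, 2>.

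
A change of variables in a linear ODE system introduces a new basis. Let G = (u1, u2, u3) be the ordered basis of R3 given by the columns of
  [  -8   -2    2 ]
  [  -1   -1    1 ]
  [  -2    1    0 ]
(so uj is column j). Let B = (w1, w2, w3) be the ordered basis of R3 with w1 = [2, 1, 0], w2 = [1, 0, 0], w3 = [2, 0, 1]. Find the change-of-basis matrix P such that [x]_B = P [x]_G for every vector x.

[[-1, -1, 1], [-2, -2, 0], [-2, 1, 0]]

Take x = uj: its G-coordinates are the j-th standard unit vector, so P e_j — column j of P — equals [uj]_B.
u1 = -w1 - 2w2 - 2w3, giving column 1 = [-1, -2, -2]; repeating for each j gives P = [[-1, -1, 1], [-2, -2, 0], [-2, 1, 0]].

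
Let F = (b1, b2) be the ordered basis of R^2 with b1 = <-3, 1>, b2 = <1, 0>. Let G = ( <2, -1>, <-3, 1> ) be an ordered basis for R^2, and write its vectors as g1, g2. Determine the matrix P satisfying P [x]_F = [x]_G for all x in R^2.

[[0, -1], [1, -1]]

Take x = bj: its F-coordinates are the j-th standard unit vector, so P e_j — column j of P — equals [bj]_G.
b1 = 0·g1 + g2, giving column 1 = <0, 1>; repeating for each j gives P = [[0, -1], [1, -1]].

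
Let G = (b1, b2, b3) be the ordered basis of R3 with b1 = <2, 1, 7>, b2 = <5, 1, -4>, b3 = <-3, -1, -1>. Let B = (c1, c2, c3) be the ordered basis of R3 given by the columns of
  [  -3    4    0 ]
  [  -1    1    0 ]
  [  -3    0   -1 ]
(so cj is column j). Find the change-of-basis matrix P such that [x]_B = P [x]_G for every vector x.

Let M have columns bj and N have columns cj. Then for every x, N [x]_B = x = M [x]_G, so P = N^(-1) M.
Since det N = -1, N^(-1) has integer entries; multiplying gives P = [[-2, 1, 1], [-1, 2, 0], [-1, 1, -2]].

[[-2, 1, 1], [-1, 2, 0], [-1, 1, -2]]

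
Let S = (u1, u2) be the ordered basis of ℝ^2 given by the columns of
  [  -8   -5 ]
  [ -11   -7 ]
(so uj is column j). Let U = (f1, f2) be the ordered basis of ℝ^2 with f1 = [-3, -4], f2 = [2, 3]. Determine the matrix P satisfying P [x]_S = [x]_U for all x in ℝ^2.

Take x = uj: its S-coordinates are the j-th standard unit vector, so P e_j — column j of P — equals [uj]_U.
u1 = 2f1 - f2, giving column 1 = [2, -1]; repeating for each j gives P = [[2, 1], [-1, -1]].

[[2, 1], [-1, -1]]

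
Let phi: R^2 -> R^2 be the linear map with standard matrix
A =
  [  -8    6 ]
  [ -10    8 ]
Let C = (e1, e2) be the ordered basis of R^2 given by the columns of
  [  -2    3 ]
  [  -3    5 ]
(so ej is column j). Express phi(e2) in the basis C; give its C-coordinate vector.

Column 2 of [phi]_C is the C-coordinate vector of phi(e2).
In standard coordinates phi(e2) = A e2 = <6, 10>.
Converting to C: <6, 10> = 0·e1 + 2e2, so the coordinate vector is <0, 2>.

<0, 2>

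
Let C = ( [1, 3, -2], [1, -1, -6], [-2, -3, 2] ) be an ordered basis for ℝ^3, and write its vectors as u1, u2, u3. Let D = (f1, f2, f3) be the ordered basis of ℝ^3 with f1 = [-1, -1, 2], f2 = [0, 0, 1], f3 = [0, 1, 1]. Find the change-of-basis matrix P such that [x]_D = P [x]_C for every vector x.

Let M have columns uj and N have columns fj. Then for every x, N [x]_D = x = M [x]_C, so P = N^(-1) M.
Since det N = 1, N^(-1) has integer entries; multiplying gives P = [[-1, -1, 2], [-2, -2, -1], [2, -2, -1]].

[[-1, -1, 2], [-2, -2, -1], [2, -2, -1]]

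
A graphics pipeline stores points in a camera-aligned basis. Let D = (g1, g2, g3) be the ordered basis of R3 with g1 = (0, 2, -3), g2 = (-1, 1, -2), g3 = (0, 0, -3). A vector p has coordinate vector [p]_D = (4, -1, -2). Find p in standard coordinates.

(1, 7, -4)

The coordinates say p = 4g1 - g2 - 2g3; adding the scaled basis vectors gives (1, 7, -4).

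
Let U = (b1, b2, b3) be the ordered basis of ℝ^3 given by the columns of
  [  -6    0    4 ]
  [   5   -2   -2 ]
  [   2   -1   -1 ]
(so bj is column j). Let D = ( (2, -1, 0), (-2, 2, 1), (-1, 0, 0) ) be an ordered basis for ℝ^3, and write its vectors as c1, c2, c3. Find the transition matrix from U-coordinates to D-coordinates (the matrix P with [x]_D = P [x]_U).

[[-1, 0, 0], [2, -1, -1], [0, 2, -2]]

Take x = bj: its U-coordinates are the j-th standard unit vector, so P e_j — column j of P — equals [bj]_D.
b1 = -c1 + 2c2 + 0·c3, giving column 1 = (-1, 2, 0); repeating for each j gives P = [[-1, 0, 0], [2, -1, -1], [0, 2, -2]].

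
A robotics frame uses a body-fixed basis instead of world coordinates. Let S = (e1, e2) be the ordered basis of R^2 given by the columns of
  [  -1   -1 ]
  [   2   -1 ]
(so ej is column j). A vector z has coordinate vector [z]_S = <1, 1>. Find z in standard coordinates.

<-2, 1>

By definition z = e1 + e2.
Summing componentwise gives <-2, 1>.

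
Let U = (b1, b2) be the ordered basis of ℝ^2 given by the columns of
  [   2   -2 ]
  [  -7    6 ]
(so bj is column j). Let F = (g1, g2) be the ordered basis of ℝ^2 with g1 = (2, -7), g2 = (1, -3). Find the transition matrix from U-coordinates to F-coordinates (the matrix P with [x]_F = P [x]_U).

Column j of P is [bj]_F, since P maps U-coordinates to F-coordinates.
Expressing b1 in F: b1 = g1 + 0·g2, so column 1 of P is (1, 0).
Doing the same for each bj gives P = [[1, 0], [0, -2]].

[[1, 0], [0, -2]]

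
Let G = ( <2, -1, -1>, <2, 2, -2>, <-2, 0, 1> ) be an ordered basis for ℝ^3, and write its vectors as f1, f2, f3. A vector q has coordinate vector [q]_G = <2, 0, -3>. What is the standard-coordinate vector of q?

By definition q = 2f1 + 0·f2 - 3f3.
Summing componentwise gives <10, -2, -5>.

<10, -2, -5>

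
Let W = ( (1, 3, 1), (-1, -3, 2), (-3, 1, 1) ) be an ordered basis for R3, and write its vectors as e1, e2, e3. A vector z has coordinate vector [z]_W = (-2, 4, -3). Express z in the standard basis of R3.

The coordinates say z = -2e1 + 4e2 - 3e3; adding the scaled basis vectors gives (3, -21, 3).

(3, -21, 3)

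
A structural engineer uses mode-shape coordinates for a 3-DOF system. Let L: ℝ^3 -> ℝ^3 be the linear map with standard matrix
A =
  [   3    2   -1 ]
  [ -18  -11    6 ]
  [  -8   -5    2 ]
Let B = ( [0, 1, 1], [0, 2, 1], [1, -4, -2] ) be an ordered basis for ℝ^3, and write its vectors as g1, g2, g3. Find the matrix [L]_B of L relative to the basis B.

The j-th column of [L]_B is [L(gj)]_B.
L(g1) = A g1 = [1, -5, -3] = -g1 + 0·g2 + g3, so column 1 is [-1, 0, 1].
Repeating for g2, g3 and assembling the columns gives [[-1, 0, 2], [0, -2, 0], [1, 3, -3]].

[[-1, 0, 2], [0, -2, 0], [1, 3, -3]]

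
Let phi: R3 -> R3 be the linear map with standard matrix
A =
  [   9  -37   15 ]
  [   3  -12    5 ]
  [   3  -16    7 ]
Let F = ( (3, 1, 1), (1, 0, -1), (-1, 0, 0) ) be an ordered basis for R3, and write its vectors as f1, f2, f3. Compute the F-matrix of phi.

[[2, -2, -3], [2, 2, 0], [3, 2, 0]]

The j-th column of [phi]_F is [phi(fj)]_F.
phi(f1) = A f1 = (5, 2, 0) = 2f1 + 2f2 + 3f3, so column 1 is (2, 2, 3).
Repeating for f2, f3 and assembling the columns gives [[2, -2, -3], [2, 2, 0], [3, 2, 0]].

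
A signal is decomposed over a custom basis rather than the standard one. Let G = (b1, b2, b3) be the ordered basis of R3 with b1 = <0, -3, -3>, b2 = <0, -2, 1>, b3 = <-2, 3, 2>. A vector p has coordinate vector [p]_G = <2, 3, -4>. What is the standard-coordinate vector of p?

<8, -24, -11>

The coordinates say p = 2b1 + 3b2 - 4b3; adding the scaled basis vectors gives <8, -24, -11>.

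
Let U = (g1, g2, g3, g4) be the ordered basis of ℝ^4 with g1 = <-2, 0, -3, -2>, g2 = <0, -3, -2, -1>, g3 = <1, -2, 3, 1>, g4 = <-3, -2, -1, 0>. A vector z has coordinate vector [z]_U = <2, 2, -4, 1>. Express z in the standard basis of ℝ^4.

The coordinates say z = 2g1 + 2g2 - 4g3 + g4; adding the scaled basis vectors gives <-11, 0, -23, -10>.

<-11, 0, -23, -10>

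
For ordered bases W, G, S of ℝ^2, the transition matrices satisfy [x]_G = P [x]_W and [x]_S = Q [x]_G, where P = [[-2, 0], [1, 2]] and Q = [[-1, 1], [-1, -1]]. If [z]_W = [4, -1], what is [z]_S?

[10, 6]

Composing the changes, [z]_S = Q P [z]_W.
Q P = [[3, 2], [1, -2]]; applying this to [4, -1] gives [10, 6].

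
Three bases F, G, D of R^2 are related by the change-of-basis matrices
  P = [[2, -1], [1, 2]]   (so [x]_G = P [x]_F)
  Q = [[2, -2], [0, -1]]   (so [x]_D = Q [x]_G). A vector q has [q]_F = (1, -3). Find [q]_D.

Composing the changes, [q]_D = Q P [q]_F.
Q P = [[2, -6], [-1, -2]]; applying this to (1, -3) gives (20, 5).

(20, 5)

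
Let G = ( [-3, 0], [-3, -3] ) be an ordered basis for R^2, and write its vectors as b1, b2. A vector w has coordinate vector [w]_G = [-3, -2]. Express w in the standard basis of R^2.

[15, 6]

The coordinates say w = -3b1 - 2b2; adding the scaled basis vectors gives [15, 6].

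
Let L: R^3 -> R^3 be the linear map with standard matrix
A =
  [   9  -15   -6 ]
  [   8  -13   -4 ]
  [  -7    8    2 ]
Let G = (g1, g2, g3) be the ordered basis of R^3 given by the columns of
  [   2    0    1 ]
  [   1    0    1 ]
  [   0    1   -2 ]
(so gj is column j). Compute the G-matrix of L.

Let P have columns g1, ..., g3. Then [L]_G = P^(-1) A P.
Here det P = -1, so P^(-1) is integer; computing A P first and then P^(-1)(A P) gives [[0, -2, 3], [0, -2, -3], [3, -2, 0]].

[[0, -2, 3], [0, -2, -3], [3, -2, 0]]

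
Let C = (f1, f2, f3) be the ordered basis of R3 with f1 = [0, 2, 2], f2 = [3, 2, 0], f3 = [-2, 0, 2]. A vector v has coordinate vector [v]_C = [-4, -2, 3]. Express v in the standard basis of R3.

v = M [v]_C, where M has columns f1, ..., f3.
Carrying out the matrix-vector product, v = [-12, -12, -2].

[-12, -12, -2]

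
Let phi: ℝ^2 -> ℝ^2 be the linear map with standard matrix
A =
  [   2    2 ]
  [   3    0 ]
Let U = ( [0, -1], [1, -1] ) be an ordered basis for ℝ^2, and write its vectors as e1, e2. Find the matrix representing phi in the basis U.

Let P have columns e1, e2. Then [phi]_U = P^(-1) A P.
Here det P = 1, so P^(-1) is integer; computing A P first and then P^(-1)(A P) gives [[2, -3], [-2, 0]].

[[2, -3], [-2, 0]]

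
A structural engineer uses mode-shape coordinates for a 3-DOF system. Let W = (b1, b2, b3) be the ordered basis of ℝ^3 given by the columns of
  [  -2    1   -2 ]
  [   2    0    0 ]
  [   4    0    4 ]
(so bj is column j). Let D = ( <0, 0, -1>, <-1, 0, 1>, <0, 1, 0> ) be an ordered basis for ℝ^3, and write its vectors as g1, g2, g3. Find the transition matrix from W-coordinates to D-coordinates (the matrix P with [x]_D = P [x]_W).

Let M have columns bj and N have columns gj. Then for every x, N [x]_D = x = M [x]_W, so P = N^(-1) M.
Since det N = 1, N^(-1) has integer entries; multiplying gives P = [[-2, -1, -2], [2, -1, 2], [2, 0, 0]].

[[-2, -1, -2], [2, -1, 2], [2, 0, 0]]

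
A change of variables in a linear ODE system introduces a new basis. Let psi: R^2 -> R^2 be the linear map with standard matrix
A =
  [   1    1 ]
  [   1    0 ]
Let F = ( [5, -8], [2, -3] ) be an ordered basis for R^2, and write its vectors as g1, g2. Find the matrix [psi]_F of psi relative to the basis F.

With P the matrix whose columns are g1, g2, [psi]_F = P^(-1) A P.
Column by column: psi(g1) = A g1 = [-3, 5]; its F-coordinates [-1, 1] give column 1.
Continuing for each basis vector yields [psi]_F = [[-1, -1], [1, 2]].

[[-1, -1], [1, 2]]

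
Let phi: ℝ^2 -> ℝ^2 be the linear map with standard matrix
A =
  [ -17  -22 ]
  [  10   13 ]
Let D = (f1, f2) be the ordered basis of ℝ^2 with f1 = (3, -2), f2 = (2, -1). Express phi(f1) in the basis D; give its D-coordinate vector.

(-1, -2)

Column 1 of [phi]_D is the D-coordinate vector of phi(f1).
In standard coordinates phi(f1) = A f1 = (-7, 4).
Converting to D: (-7, 4) = -f1 - 2f2, so the coordinate vector is (-1, -2).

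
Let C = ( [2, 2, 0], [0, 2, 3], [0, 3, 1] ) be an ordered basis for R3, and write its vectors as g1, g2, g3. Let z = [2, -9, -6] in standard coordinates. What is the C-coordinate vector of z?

[z]_C is the unique c with M c = z, where M has columns g1, ..., g3.
Solving this 3x3 system gives c = (1, -1, -3).
Check: g1 - g2 - 3g3 = [2, -9, -6].

[1, -1, -3]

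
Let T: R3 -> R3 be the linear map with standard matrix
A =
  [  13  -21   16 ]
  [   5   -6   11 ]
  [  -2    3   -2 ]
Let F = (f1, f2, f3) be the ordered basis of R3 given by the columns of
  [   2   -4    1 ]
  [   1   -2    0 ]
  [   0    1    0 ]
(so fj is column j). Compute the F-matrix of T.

[[2, 3, 1], [-1, 0, -2], [-3, 0, 3]]

The j-th column of [T]_F is [T(fj)]_F.
T(f1) = A f1 = (5, 4, -1) = 2f1 - f2 - 3f3, so column 1 is (2, -1, -3).
Repeating for f2, f3 and assembling the columns gives [[2, 3, 1], [-1, 0, -2], [-3, 0, 3]].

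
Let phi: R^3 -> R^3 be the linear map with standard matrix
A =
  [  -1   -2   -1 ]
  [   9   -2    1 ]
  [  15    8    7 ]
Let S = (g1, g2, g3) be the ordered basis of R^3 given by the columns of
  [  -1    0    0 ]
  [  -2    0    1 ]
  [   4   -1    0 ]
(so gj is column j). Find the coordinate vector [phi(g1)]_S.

Compute phi(g1) = A g1 = [1, -1, -3] in standard coordinates.
Then write this in S-coordinates: solve for y in y_1 g1 + ... + y_3 g3 = [1, -1, -3].
This gives y = [-1, -1, -3], which is column 1 of [phi]_S.

[-1, -1, -3]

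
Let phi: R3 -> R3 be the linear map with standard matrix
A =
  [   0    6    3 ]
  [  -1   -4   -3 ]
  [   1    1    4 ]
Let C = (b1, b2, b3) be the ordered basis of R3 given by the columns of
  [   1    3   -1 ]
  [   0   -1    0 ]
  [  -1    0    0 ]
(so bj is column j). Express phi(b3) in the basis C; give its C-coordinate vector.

Column 3 of [phi]_C is the C-coordinate vector of phi(b3).
In standard coordinates phi(b3) = A b3 = [0, 1, -1].
Converting to C: [0, 1, -1] = b1 - b2 - 2b3, so the coordinate vector is [1, -1, -2].

[1, -1, -2]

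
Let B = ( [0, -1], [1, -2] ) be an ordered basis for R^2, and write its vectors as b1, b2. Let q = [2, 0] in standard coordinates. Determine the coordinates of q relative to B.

[-4, 2]

We seek scalars with c_1 b1 + c_2 b2 = q; equivalently solve M c = q where the columns of M are b1, b2.
System: 0c_1 + c_2 = 2, -c_1 - 2c_2 = 0; solving gives c_1 = -4, c_2 = 2.
Check: -4b1 + 2b2 = [2, 0].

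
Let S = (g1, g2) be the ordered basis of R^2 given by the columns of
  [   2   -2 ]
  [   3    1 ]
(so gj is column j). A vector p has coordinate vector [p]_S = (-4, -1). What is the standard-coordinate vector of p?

The coordinates say p = -4g1 - g2; adding the scaled basis vectors gives (-6, -13).

(-6, -13)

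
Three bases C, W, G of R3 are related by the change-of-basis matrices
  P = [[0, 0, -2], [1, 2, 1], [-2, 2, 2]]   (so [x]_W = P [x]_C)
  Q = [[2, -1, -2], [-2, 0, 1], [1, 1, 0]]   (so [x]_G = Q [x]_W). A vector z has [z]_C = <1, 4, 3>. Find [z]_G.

<-48, 24, 6>

First [z]_W = P [z]_C = <-6, 12, 12>.
Then [z]_G = Q [z]_W = <-48, 24, 6>.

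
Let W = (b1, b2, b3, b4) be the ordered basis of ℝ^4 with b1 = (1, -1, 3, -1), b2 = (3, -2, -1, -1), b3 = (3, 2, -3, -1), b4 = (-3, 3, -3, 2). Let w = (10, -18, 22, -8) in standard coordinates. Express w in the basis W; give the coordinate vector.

(4, 2, -2, -2)

[w]_W is the unique c with M c = w, where M has columns b1, ..., b4.
Solving this 4x4 system gives c = (4, 2, -2, -2).
Check: 4b1 + 2b2 - 2b3 - 2b4 = (10, -18, 22, -8).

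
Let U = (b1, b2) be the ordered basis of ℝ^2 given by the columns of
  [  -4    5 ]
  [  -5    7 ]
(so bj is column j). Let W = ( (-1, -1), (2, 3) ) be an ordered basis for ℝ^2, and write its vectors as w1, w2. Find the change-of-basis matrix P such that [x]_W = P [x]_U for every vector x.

[[2, -1], [-1, 2]]

Column j of P is [bj]_W, since P maps U-coordinates to W-coordinates.
Expressing b1 in W: b1 = 2w1 - w2, so column 1 of P is (2, -1).
Doing the same for each bj gives P = [[2, -1], [-1, 2]].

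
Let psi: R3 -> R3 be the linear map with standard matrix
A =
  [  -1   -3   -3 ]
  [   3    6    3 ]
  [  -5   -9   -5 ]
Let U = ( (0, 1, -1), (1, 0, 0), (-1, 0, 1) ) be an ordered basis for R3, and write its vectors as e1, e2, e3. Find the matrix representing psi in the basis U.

[[3, 3, 0], [-1, -3, -2], [-1, -2, 0]]

With P the matrix whose columns are e1, ..., e3, [psi]_U = P^(-1) A P.
Column by column: psi(e1) = A e1 = (0, 3, -4); its U-coordinates (3, -1, -1) give column 1.
Continuing for each basis vector yields [psi]_U = [[3, 3, 0], [-1, -3, -2], [-1, -2, 0]].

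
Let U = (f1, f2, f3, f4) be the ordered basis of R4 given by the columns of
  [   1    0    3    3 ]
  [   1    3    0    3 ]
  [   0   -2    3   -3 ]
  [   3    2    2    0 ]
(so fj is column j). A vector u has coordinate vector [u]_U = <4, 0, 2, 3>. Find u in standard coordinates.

<19, 13, -3, 16>

u = M [u]_U, where M has columns f1, ..., f4.
Carrying out the matrix-vector product, u = <19, 13, -3, 16>.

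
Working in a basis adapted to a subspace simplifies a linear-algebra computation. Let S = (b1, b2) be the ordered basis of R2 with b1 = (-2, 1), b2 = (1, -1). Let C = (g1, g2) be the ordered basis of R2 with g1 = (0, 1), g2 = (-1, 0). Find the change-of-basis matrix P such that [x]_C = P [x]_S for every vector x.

[[1, -1], [2, -1]]

Let M have columns bj and N have columns gj. Then for every x, N [x]_C = x = M [x]_S, so P = N^(-1) M.
Since det N = 1, N^(-1) has integer entries; multiplying gives P = [[1, -1], [2, -1]].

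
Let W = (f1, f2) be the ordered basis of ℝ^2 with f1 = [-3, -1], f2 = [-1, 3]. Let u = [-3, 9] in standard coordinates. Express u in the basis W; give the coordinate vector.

[0, 3]

Write u = c_1 f1 + c_2 f2 and solve for the c_i.
System: -3c_1 - c_2 = -3, -c_1 + 3c_2 = 9; solving gives c_1 = 0, c_2 = 3.
Check: 0·f1 + 3f2 = [-3, 9].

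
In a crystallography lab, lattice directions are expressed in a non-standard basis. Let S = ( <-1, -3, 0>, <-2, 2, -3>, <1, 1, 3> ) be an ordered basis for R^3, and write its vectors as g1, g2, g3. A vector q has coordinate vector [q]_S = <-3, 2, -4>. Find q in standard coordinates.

<-5, 9, -18>

By definition q = -3g1 + 2g2 - 4g3.
Summing componentwise gives <-5, 9, -18>.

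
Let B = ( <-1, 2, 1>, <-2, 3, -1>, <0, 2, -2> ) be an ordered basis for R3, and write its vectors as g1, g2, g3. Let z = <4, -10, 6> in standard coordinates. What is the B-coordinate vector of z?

[z]_B is the unique c with M c = z, where M has columns g1, ..., g3.
Gaussian elimination on [M | z] yields c = (0, -2, -2).
Check: 0·g1 - 2g2 - 2g3 = <4, -10, 6>.

<0, -2, -2>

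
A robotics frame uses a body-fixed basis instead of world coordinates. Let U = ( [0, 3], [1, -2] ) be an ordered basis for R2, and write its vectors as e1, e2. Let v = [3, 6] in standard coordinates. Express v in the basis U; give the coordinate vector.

We seek scalars with c_1 e1 + c_2 e2 = v; equivalently solve M c = v where the columns of M are e1, e2.
System: 0c_1 + c_2 = 3, 3c_1 - 2c_2 = 6; solving gives c_1 = 4, c_2 = 3.
Check: 4e1 + 3e2 = [3, 6].

[4, 3]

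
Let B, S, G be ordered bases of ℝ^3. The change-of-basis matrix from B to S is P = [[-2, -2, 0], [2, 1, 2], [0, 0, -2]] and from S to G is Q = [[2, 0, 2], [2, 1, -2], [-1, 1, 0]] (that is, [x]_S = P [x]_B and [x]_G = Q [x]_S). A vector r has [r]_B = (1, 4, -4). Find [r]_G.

Apply P to get S-coordinates (-10, -2, 8), then Q to get G-coordinates.
The result is [r]_G = (-4, -38, 8).

(-4, -38, 8)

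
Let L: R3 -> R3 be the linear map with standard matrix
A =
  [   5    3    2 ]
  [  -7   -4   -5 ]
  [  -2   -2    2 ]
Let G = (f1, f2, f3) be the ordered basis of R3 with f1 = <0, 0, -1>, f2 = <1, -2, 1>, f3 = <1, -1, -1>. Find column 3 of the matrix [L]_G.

<-2, -2, 2>

Compute L(f3) = A f3 = <0, 2, -2> in standard coordinates.
Then write this in G-coordinates: solve for y in y_1 f1 + ... + y_3 f3 = <0, 2, -2>.
This gives y = <-2, -2, 2>, which is column 3 of [L]_G.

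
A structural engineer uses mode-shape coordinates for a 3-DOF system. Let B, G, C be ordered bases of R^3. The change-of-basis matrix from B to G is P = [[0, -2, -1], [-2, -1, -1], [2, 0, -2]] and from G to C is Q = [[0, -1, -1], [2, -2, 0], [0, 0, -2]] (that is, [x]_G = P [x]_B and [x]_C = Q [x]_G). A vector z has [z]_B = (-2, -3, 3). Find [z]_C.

(6, -2, 20)

Apply P to get G-coordinates (3, 4, -10), then Q to get C-coordinates.
The result is [z]_C = (6, -2, 20).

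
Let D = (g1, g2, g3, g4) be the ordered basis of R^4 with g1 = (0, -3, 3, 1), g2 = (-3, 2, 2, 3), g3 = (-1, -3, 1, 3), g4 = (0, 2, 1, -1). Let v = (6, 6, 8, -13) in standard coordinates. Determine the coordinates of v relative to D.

We seek scalars with c_1 g1 + ... + c_4 g4 = v; equivalently solve M c = v where the columns of M are g1, ..., g4.
Solving this 4x4 system gives c = (3, -1, -3, 4).
Check: 3g1 - g2 - 3g3 + 4g4 = (6, 6, 8, -13).

(3, -1, -3, 4)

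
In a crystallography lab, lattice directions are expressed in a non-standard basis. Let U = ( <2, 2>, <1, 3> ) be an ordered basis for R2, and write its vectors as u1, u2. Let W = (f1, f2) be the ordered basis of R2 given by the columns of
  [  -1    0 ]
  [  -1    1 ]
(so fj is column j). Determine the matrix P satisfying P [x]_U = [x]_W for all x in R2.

[[-2, -1], [0, 2]]

Take x = uj: its U-coordinates are the j-th standard unit vector, so P e_j — column j of P — equals [uj]_W.
u1 = -2f1 + 0·f2, giving column 1 = <-2, 0>; repeating for each j gives P = [[-2, -1], [0, 2]].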